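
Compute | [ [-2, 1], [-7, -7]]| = (-2)*(-7) - (1)*(-7)
= 21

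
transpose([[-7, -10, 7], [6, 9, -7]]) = [[-7, 6], [-10, 9], [7, -7]]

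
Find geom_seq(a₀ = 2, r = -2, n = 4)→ a_0 = 2*(-2)^0 = 2
a_1 = 2*(-2)^1 = -4
a_2 = 2*(-2)^2 = 8
...
= [2, -4, 8, -16]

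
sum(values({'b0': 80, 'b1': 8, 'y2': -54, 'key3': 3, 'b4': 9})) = 46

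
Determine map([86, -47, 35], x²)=[7396, 2209, 1225]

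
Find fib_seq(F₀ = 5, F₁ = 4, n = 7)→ [5, 4, 9, 13, 22, 35, 57]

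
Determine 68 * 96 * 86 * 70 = 39298560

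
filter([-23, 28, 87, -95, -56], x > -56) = keep x where x > -56: -23✓, 28✓, 87✓, -95✗, -56✗
= [-23, 28, 87]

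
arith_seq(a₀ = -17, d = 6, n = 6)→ a_0 = -17 + 0*6 = -17
a_1 = -17 + 1*6 = -11
a_2 = -17 + 2*6 = -5
...
= [-17, -11, -5, 1, 7, 13]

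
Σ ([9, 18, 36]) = 9 + 18 + 36
= 63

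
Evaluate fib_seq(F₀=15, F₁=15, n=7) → [15, 15, 30, 45, 75, 120, 195]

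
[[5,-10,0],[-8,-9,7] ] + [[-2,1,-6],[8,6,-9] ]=[[3, -9, -6], [0, -3, -2]]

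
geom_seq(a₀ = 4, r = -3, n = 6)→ [4, -12, 36, -108, 324, -972]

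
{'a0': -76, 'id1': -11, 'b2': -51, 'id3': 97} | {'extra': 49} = {'a0': -76, 'id1': -11, 'b2': -51, 'id3': 97, 'extra': 49}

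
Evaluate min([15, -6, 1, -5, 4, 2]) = -6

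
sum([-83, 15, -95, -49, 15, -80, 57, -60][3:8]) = slice → [-49, 15, -80, 57, -60]
(-49) + 15 + (-80) + 57 + (-60)
= -117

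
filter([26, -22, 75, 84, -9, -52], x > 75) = keep x where x > 75: 26✗, -22✗, 75✗, 84✓, -9✗, -52✗
= [84]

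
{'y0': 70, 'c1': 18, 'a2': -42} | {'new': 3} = {'y0': 70, 'c1': 18, 'a2': -42, 'new': 3}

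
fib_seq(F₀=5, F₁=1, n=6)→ [5, 1, 6, 7, 13, 20]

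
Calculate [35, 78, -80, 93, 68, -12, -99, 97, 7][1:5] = [78, -80, 93, 68]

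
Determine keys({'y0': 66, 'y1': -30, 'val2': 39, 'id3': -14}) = ['y0', 'y1', 'val2', 'id3']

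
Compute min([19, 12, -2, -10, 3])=-10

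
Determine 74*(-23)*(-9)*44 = 673992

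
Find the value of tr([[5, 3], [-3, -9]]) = diagonal: 5 + (-9)
= -4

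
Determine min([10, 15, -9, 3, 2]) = -9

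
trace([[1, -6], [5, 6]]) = 7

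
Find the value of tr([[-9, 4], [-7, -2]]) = -11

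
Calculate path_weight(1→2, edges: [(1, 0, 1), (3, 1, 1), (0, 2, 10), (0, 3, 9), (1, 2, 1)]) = w(1→2)=1
= 1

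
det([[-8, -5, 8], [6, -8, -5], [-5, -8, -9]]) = (1)*(-8)*det([[-8, -5], [-8, -9]]) + (-1)*(-5)*det([[6, -5], [-5, -9]]) + (1)*(8)*det([[6, -8], [-5, -8]])
= -256 + -395 + -704
= -1355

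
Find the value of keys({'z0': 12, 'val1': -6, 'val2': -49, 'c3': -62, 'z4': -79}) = ['z0', 'val1', 'val2', 'c3', 'z4']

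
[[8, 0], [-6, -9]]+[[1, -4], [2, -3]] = [[9, -4], [-4, -12]]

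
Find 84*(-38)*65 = -207480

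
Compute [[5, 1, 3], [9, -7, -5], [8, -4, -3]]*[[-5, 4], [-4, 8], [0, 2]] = C[0][0] = (5)*(-5) + (1)*(-4) + (3)*(0) = -29
C[0][1] = (5)*(4) + (1)*(8) + (3)*(2) = 34
C[1][0] = (9)*(-5) + (-7)*(-4) + (-5)*(0) = -17
C[1][1] = (9)*(4) + (-7)*(8) + (-5)*(2) = -30
C[2][0] = (8)*(-5) + (-4)*(-4) + (-3)*(0) = -24
C[2][1] = (8)*(4) + (-4)*(8) + (-3)*(2) = -6
= [[-29, 34], [-17, -30], [-24, -6]]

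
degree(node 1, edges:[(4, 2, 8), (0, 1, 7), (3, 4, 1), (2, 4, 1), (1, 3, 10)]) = 2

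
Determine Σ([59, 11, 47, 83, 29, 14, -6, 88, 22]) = 59 + 11 + 47 + 83 + 29 + 14 + (-6) + 88 + 22
= 347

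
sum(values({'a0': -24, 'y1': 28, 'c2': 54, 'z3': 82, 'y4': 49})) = 189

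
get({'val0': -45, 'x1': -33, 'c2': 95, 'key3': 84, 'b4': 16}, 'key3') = 84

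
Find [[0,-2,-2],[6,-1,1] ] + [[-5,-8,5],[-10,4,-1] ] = [[-5, -10, 3], [-4, 3, 0]]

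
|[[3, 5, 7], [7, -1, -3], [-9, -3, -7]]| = 164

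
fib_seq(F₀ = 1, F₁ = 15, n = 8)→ [1, 15, 16, 31, 47, 78, 125, 203]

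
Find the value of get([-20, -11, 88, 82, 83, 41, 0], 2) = 88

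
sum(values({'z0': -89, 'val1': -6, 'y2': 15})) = (-89) + (-6) + 15
= -80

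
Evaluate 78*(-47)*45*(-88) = 14517360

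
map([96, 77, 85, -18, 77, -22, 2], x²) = (96)²=9216, (77)²=5929, (85)²=7225, (-18)²=324, (77)²=5929, (-22)²=484, (2)²=4
= [9216, 5929, 7225, 324, 5929, 484, 4]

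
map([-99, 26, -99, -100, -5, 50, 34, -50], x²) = (-99)²=9801, (26)²=676, (-99)²=9801, (-100)²=10000, (-5)²=25, (50)²=2500, (34)²=1156, (-50)²=2500
= [9801, 676, 9801, 10000, 25, 2500, 1156, 2500]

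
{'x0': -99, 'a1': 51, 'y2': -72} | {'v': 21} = {'x0': -99, 'a1': 51, 'y2': -72, 'v': 21}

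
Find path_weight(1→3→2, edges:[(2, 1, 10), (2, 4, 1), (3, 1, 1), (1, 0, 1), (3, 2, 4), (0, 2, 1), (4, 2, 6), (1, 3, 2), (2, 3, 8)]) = w(1→3)=2 + w(3→2)=4
= 6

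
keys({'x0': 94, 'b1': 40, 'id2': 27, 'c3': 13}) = ['x0', 'b1', 'id2', 'c3']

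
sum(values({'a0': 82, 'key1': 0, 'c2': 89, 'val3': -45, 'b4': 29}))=155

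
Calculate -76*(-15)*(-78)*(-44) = 3912480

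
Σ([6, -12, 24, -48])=-30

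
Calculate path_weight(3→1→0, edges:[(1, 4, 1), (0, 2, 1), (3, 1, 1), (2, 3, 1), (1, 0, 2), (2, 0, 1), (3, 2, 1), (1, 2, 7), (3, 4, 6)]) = w(3→1)=1 + w(1→0)=2
= 3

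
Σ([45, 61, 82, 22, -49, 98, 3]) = 262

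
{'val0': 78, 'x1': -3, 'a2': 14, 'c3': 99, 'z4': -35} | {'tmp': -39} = {'val0': 78, 'x1': -3, 'a2': 14, 'c3': 99, 'z4': -35, 'tmp': -39}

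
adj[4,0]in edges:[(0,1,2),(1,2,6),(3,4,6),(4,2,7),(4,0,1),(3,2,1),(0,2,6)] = 1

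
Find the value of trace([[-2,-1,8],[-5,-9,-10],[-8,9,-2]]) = -13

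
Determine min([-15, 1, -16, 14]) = -16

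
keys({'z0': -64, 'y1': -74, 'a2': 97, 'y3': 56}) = ['z0', 'y1', 'a2', 'y3']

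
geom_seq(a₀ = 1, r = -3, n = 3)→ a_0 = 1*(-3)^0 = 1
a_1 = 1*(-3)^1 = -3
a_2 = 1*(-3)^2 = 9
= [1, -3, 9]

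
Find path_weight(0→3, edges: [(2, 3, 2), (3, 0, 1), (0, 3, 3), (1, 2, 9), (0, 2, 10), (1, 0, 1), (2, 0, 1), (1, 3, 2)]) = w(0→3)=3
= 3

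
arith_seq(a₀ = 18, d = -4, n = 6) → a_0 = 18 + 0*-4 = 18
a_1 = 18 + 1*-4 = 14
a_2 = 18 + 2*-4 = 10
...
= [18, 14, 10, 6, 2, -2]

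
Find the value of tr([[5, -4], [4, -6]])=diagonal: 5 + (-6)
= -1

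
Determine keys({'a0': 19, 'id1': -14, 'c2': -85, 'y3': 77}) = ['a0', 'id1', 'c2', 'y3']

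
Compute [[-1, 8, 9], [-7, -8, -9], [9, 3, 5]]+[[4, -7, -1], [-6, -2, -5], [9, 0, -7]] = [[3, 1, 8], [-13, -10, -14], [18, 3, -2]]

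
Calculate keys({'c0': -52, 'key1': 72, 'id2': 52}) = ['c0', 'key1', 'id2']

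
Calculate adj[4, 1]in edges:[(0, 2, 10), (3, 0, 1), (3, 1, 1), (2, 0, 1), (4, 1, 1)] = 1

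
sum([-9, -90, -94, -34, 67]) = -160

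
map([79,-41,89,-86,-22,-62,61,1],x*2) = 79*2=158, -41*2=-82, 89*2=178, -86*2=-172, -22*2=-44, -62*2=-124, 61*2=122, 1*2=2
= [158, -82, 178, -172, -44, -124, 122, 2]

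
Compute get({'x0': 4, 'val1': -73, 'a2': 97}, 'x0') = 4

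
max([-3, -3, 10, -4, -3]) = 10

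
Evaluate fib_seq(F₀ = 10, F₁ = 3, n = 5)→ [10, 3, 13, 16, 29]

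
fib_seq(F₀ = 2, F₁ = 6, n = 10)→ [2, 6, 8, 14, 22, 36, 58, 94, 152, 246]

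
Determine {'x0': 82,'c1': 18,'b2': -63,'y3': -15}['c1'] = 18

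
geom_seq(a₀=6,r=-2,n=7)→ [6, -12, 24, -48, 96, -192, 384]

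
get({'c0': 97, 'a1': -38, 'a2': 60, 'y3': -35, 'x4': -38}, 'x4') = -38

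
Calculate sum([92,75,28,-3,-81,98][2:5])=slice → [28, -3, -81]
28 + (-3) + (-81)
= -56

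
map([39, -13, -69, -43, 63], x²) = [1521, 169, 4761, 1849, 3969]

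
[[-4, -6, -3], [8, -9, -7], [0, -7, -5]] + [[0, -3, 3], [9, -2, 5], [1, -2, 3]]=[[-4, -9, 0], [17, -11, -2], [1, -9, -2]]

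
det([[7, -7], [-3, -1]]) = -28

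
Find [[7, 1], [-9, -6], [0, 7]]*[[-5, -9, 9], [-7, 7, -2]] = C[0][0] = (7)*(-5) + (1)*(-7) = -42
C[0][1] = (7)*(-9) + (1)*(7) = -56
C[0][2] = (7)*(9) + (1)*(-2) = 61
C[1][0] = (-9)*(-5) + (-6)*(-7) = 87
C[1][1] = (-9)*(-9) + (-6)*(7) = 39
C[1][2] = (-9)*(9) + (-6)*(-2) = -69
... (3 more cells)
= [[-42, -56, 61], [87, 39, -69], [-49, 49, -14]]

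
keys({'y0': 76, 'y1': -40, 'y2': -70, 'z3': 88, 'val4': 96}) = ['y0', 'y1', 'y2', 'z3', 'val4']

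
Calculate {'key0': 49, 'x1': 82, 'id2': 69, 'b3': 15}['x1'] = 82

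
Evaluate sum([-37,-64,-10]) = -111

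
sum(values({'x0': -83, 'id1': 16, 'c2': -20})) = -87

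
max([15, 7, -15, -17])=15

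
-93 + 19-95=-169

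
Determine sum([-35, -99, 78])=(-35) + (-99) + 78
= -56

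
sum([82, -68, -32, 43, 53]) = 82 + (-68) + (-32) + 43 + 53
= 78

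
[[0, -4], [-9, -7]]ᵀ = [[0, -9], [-4, -7]]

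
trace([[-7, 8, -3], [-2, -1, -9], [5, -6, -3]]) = -11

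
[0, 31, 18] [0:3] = [0, 31, 18]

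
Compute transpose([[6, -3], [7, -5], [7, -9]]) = [[6, 7, 7], [-3, -5, -9]]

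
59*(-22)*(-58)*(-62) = -4667608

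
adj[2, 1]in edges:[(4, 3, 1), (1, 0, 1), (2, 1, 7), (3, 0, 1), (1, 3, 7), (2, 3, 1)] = 7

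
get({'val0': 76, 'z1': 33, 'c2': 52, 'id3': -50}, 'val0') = 76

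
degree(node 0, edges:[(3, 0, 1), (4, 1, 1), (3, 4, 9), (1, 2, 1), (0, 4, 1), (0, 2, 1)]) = incident: (3,0), (0,4), (0,2)
= 3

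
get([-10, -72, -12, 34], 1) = -72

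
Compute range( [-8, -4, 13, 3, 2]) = 21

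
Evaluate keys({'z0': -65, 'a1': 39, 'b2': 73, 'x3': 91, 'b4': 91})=['z0', 'a1', 'b2', 'x3', 'b4']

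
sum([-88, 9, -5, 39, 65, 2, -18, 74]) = 78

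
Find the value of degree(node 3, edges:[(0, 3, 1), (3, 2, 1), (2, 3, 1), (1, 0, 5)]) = 3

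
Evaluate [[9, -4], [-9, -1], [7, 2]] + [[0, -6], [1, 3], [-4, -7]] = [[9, -10], [-8, 2], [3, -5]]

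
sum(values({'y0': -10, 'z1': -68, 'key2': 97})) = (-10) + (-68) + 97
= 19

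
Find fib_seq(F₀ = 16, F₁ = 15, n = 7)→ [16, 15, 31, 46, 77, 123, 200]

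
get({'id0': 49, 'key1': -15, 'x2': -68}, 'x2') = -68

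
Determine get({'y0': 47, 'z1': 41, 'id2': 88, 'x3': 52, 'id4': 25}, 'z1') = 41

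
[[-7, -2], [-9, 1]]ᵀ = [[-7, -9], [-2, 1]]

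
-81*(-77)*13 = 81081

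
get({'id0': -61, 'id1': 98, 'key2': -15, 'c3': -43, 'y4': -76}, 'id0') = -61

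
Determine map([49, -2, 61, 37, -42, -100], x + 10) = [59, 8, 71, 47, -32, -90]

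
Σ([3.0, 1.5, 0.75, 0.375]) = 5.625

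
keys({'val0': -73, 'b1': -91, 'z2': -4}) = ['val0', 'b1', 'z2']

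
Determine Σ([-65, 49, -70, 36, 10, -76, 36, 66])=(-65) + 49 + (-70) + 36 + 10 + (-76) + 36 + 66
= -14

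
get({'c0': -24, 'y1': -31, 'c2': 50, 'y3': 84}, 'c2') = 50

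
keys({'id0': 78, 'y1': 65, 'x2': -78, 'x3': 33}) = ['id0', 'y1', 'x2', 'x3']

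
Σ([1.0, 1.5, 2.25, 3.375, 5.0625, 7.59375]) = 20.78125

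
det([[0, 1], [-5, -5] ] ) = 5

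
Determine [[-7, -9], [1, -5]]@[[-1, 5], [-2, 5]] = C[0][0] = (-7)*(-1) + (-9)*(-2) = 25
C[0][1] = (-7)*(5) + (-9)*(5) = -80
C[1][0] = (1)*(-1) + (-5)*(-2) = 9
C[1][1] = (1)*(5) + (-5)*(5) = -20
= [[25, -80], [9, -20]]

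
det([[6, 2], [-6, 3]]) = 30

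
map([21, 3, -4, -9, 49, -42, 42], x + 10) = 21+10=31, 3+10=13, -4+10=6, -9+10=1, 49+10=59, -42+10=-32, 42+10=52
= [31, 13, 6, 1, 59, -32, 52]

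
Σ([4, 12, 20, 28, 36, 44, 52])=4 + 12 + 20 + 28 + 36 + 44 + 52
= 196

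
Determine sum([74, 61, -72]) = 63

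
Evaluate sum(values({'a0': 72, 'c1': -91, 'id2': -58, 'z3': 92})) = 72 + (-91) + (-58) + 92
= 15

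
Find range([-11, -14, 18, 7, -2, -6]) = 32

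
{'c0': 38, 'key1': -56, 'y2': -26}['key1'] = -56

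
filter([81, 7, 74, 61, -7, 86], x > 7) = [81, 74, 61, 86]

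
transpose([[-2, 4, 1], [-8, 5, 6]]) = [[-2, -8], [4, 5], [1, 6]]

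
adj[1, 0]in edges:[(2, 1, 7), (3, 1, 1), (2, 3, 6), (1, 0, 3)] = 3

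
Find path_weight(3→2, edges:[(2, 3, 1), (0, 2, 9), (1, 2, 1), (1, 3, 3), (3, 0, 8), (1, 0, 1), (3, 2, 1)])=w(3→2)=1
= 1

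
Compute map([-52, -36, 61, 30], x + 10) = [-42, -26, 71, 40]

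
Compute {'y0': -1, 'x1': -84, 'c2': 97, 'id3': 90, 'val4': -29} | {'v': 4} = {'y0': -1, 'x1': -84, 'c2': 97, 'id3': 90, 'val4': -29, 'v': 4}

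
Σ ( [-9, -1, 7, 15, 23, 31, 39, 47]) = 152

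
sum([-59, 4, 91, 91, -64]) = (-59) + 4 + 91 + 91 + (-64)
= 63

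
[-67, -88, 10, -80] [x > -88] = [-67, 10, -80]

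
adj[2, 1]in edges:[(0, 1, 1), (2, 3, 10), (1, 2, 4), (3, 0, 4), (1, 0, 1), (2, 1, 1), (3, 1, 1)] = 1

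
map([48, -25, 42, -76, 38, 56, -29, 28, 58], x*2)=48*2=96, -25*2=-50, 42*2=84, -76*2=-152, 38*2=76, 56*2=112, -29*2=-58, 28*2=56, 58*2=116
= [96, -50, 84, -152, 76, 112, -58, 56, 116]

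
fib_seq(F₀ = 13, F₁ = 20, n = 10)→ F_2 = F_1 + F_0 = 33
F_3 = F_2 + F_1 = 53
F_4 = F_3 + F_2 = 86
...
= [13, 20, 33, 53, 86, 139, 225, 364, 589, 953]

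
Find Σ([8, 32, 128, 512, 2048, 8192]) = 8 + 32 + 128 + 512 + 2048 + 8192
= 10920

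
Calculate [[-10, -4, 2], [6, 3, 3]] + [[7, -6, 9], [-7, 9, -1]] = [[-3, -10, 11], [-1, 12, 2]]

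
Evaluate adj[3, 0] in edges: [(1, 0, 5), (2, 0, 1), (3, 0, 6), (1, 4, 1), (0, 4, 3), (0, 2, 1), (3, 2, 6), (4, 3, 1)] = 6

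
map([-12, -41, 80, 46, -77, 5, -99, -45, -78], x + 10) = -12+10=-2, -41+10=-31, 80+10=90, 46+10=56, -77+10=-67, 5+10=15, -99+10=-89, -45+10=-35, -78+10=-68
= [-2, -31, 90, 56, -67, 15, -89, -35, -68]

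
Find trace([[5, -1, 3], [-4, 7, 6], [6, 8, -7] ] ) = 5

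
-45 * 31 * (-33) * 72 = 3314520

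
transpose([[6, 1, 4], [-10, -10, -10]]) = [[6, -10], [1, -10], [4, -10]]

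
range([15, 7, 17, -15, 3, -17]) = 34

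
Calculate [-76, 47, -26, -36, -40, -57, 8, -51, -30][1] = 47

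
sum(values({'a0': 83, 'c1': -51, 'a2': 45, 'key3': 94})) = 83 + (-51) + 45 + 94
= 171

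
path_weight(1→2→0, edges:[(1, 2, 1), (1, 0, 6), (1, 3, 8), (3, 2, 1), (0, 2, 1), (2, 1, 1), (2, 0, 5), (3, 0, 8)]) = w(1→2)=1 + w(2→0)=5
= 6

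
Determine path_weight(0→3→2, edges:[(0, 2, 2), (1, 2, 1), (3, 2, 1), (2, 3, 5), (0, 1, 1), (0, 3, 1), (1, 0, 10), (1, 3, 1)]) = w(0→3)=1 + w(3→2)=1
= 2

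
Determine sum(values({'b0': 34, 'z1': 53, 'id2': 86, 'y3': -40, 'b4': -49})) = 84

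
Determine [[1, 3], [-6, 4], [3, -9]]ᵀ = [[1, -6, 3], [3, 4, -9]]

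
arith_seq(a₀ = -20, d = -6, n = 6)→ [-20, -26, -32, -38, -44, -50]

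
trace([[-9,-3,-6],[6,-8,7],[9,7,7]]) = diagonal: (-9) + (-8) + 7
= -10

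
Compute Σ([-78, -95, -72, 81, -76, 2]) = -238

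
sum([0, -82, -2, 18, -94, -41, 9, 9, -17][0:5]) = -160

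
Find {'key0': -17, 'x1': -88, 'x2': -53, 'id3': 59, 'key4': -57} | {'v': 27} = {'key0': -17, 'x1': -88, 'x2': -53, 'id3': 59, 'key4': -57, 'v': 27}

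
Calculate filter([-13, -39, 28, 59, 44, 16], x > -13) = [28, 59, 44, 16]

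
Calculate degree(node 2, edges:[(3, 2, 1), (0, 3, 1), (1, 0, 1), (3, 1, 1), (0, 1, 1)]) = incident: (3,2)
= 1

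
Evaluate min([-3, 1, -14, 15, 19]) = -14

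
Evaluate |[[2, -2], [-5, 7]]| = (2)*(7) - (-2)*(-5)
= 4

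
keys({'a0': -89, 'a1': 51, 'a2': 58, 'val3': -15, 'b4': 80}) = ['a0', 'a1', 'a2', 'val3', 'b4']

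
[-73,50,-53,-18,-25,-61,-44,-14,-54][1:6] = [50, -53, -18, -25, -61]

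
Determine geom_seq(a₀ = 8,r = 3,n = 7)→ [8, 24, 72, 216, 648, 1944, 5832]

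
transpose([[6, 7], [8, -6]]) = [[6, 8], [7, -6]]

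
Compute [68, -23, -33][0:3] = [68, -23, -33]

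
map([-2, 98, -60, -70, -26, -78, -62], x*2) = [-4, 196, -120, -140, -52, -156, -124]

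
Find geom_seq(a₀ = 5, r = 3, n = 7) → [5, 15, 45, 135, 405, 1215, 3645]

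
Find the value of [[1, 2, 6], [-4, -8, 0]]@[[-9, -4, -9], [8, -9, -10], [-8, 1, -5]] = C[0][0] = (1)*(-9) + (2)*(8) + (6)*(-8) = -41
C[0][1] = (1)*(-4) + (2)*(-9) + (6)*(1) = -16
C[0][2] = (1)*(-9) + (2)*(-10) + (6)*(-5) = -59
C[1][0] = (-4)*(-9) + (-8)*(8) + (0)*(-8) = -28
C[1][1] = (-4)*(-4) + (-8)*(-9) + (0)*(1) = 88
C[1][2] = (-4)*(-9) + (-8)*(-10) + (0)*(-5) = 116
= [[-41, -16, -59], [-28, 88, 116]]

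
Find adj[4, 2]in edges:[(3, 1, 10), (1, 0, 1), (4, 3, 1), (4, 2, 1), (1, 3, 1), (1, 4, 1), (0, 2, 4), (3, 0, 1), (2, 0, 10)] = 1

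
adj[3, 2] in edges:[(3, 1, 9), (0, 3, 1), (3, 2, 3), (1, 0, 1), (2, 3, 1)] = 3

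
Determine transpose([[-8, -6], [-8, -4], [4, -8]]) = [[-8, -8, 4], [-6, -4, -8]]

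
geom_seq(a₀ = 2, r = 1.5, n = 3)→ [2.0, 3.0, 4.5]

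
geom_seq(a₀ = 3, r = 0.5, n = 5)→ [3.0, 1.5, 0.75, 0.375, 0.1875]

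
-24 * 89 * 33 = -70488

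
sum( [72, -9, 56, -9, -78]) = 32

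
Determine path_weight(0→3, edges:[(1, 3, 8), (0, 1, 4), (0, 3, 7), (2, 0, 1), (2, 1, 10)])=7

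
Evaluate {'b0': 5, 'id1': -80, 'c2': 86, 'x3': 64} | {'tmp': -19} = {'b0': 5, 'id1': -80, 'c2': 86, 'x3': 64, 'tmp': -19}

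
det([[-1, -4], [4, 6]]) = 10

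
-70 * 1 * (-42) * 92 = 270480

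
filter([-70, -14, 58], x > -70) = keep x where x > -70: -70✗, -14✓, 58✓
= [-14, 58]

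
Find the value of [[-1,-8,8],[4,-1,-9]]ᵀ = [[-1, 4], [-8, -1], [8, -9]]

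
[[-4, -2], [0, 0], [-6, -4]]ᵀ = [[-4, 0, -6], [-2, 0, -4]]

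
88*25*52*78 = 8923200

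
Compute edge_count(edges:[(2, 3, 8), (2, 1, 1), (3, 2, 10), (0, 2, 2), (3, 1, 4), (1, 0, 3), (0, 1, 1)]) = 7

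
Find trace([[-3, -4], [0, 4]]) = diagonal: (-3) + 4
= 1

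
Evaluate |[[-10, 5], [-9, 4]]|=5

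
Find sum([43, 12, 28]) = 43 + 12 + 28
= 83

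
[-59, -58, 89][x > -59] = keep x where x > -59: -59✗, -58✓, 89✓
= [-58, 89]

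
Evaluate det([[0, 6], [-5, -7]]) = (0)*(-7) - (6)*(-5)
= 30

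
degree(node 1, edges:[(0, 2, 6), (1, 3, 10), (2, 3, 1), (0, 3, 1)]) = incident: (1,3)
= 1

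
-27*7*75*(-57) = 807975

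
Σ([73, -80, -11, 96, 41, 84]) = 73 + (-80) + (-11) + 96 + 41 + 84
= 203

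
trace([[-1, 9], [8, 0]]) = -1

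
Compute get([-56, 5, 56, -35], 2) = 56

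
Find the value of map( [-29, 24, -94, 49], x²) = [841, 576, 8836, 2401]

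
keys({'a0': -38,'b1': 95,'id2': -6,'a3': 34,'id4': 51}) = ['a0', 'b1', 'id2', 'a3', 'id4']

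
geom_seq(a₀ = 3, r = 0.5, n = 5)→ [3.0, 1.5, 0.75, 0.375, 0.1875]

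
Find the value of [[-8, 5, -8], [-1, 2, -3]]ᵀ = [[-8, -1], [5, 2], [-8, -3]]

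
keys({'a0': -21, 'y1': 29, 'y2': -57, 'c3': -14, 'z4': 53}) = ['a0', 'y1', 'y2', 'c3', 'z4']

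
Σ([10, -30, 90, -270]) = -200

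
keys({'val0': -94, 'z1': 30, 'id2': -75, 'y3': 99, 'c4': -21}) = ['val0', 'z1', 'id2', 'y3', 'c4']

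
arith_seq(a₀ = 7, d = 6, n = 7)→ a_0 = 7 + 0*6 = 7
a_1 = 7 + 1*6 = 13
a_2 = 7 + 2*6 = 19
...
= [7, 13, 19, 25, 31, 37, 43]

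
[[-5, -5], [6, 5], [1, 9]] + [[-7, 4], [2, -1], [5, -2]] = [[-12, -1], [8, 4], [6, 7]]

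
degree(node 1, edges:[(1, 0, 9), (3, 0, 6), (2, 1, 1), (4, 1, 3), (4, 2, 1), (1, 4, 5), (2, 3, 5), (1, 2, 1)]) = 5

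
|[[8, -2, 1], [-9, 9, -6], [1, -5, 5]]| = (1)*(8)*det([[9, -6], [-5, 5]]) + (-1)*(-2)*det([[-9, -6], [1, 5]]) + (1)*(1)*det([[-9, 9], [1, -5]])
= 120 + -78 + 36
= 78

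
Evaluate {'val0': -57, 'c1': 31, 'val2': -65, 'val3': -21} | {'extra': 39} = {'val0': -57, 'c1': 31, 'val2': -65, 'val3': -21, 'extra': 39}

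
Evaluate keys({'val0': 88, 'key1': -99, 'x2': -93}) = ['val0', 'key1', 'x2']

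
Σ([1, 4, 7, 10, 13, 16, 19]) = 70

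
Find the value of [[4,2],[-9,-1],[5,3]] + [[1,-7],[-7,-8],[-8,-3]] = [[5, -5], [-16, -9], [-3, 0]]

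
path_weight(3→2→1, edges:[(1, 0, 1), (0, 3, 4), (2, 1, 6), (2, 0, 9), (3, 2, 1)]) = w(3→2)=1 + w(2→1)=6
= 7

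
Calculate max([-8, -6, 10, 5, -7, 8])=10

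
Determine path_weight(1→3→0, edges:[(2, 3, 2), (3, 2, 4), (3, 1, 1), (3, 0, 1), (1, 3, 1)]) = w(1→3)=1 + w(3→0)=1
= 2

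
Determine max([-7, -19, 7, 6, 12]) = 12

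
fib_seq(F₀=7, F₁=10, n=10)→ [7, 10, 17, 27, 44, 71, 115, 186, 301, 487]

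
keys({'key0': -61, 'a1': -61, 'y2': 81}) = ['key0', 'a1', 'y2']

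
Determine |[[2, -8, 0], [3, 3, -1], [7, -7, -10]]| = (1)*(2)*det([[3, -1], [-7, -10]]) + (-1)*(-8)*det([[3, -1], [7, -10]]) + (1)*(0)*det([[3, 3], [7, -7]])
= -74 + -184 + 0
= -258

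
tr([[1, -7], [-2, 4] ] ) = diagonal: 1 + 4
= 5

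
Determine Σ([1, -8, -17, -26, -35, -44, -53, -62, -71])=1 + (-8) + (-17) + (-26) + (-35) + (-44) + (-53) + (-62) + (-71)
= -315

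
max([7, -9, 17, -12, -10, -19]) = 17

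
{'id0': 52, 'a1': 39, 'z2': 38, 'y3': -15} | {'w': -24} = {'id0': 52, 'a1': 39, 'z2': 38, 'y3': -15, 'w': -24}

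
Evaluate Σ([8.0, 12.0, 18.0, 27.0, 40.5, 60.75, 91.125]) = 257.375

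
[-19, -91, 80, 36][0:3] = [-19, -91, 80]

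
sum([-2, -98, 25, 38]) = -37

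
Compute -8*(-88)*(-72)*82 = -4156416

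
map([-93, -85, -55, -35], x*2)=[-186, -170, -110, -70]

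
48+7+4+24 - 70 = 13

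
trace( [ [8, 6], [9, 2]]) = diagonal: 8 + 2
= 10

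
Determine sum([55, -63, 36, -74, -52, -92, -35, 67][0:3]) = 28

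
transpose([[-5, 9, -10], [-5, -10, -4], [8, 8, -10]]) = [[-5, -5, 8], [9, -10, 8], [-10, -4, -10]]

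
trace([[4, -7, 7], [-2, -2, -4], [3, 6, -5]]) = -3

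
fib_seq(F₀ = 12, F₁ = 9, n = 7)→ [12, 9, 21, 30, 51, 81, 132]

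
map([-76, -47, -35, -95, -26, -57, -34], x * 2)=-76*2=-152, -47*2=-94, -35*2=-70, -95*2=-190, -26*2=-52, -57*2=-114, -34*2=-68
= [-152, -94, -70, -190, -52, -114, -68]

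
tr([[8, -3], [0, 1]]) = 9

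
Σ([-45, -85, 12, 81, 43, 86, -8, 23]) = 107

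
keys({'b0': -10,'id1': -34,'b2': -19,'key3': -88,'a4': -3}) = ['b0', 'id1', 'b2', 'key3', 'a4']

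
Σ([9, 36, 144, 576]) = 765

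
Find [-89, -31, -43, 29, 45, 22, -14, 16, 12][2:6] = [-43, 29, 45, 22]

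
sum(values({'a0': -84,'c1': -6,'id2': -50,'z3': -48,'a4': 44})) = (-84) + (-6) + (-50) + (-48) + 44
= -144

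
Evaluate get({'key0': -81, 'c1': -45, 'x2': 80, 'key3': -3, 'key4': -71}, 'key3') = -3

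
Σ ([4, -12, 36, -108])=4 + -12 + 36 + -108
= -80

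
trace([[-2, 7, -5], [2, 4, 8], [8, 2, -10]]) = -8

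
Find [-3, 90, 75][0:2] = [-3, 90]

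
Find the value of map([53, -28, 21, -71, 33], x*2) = 53*2=106, -28*2=-56, 21*2=42, -71*2=-142, 33*2=66
= [106, -56, 42, -142, 66]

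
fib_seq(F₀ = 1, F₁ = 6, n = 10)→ [1, 6, 7, 13, 20, 33, 53, 86, 139, 225]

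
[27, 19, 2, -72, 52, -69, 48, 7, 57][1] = 19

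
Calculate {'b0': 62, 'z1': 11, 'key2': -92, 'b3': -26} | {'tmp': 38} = {'b0': 62, 'z1': 11, 'key2': -92, 'b3': -26, 'tmp': 38}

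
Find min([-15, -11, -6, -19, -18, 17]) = -19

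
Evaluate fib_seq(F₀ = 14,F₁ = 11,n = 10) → [14, 11, 25, 36, 61, 97, 158, 255, 413, 668]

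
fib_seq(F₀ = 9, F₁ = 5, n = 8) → F_2 = F_1 + F_0 = 14
F_3 = F_2 + F_1 = 19
F_4 = F_3 + F_2 = 33
...
= [9, 5, 14, 19, 33, 52, 85, 137]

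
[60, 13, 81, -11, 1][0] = 60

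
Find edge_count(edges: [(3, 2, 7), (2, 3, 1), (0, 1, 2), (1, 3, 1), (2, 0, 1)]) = 5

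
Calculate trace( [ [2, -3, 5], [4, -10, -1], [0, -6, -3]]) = diagonal: 2 + (-10) + (-3)
= -11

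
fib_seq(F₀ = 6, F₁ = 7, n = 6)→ F_2 = F_1 + F_0 = 13
F_3 = F_2 + F_1 = 20
F_4 = F_3 + F_2 = 33
...
= [6, 7, 13, 20, 33, 53]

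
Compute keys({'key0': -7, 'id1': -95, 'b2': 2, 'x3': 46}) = ['key0', 'id1', 'b2', 'x3']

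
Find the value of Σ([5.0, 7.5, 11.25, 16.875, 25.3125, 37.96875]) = 103.90625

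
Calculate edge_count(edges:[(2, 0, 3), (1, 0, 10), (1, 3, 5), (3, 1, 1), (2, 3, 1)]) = 5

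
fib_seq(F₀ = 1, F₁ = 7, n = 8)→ [1, 7, 8, 15, 23, 38, 61, 99]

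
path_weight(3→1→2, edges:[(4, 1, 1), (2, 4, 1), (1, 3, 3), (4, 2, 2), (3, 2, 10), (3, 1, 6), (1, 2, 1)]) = w(3→1)=6 + w(1→2)=1
= 7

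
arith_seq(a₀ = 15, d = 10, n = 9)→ a_0 = 15 + 0*10 = 15
a_1 = 15 + 1*10 = 25
a_2 = 15 + 2*10 = 35
...
= [15, 25, 35, 45, 55, 65, 75, 85, 95]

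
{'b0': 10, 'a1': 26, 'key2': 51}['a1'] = 26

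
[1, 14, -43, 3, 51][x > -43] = keep x where x > -43: 1✓, 14✓, -43✗, 3✓, 51✓
= [1, 14, 3, 51]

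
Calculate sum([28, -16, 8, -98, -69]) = 28 + (-16) + 8 + (-98) + (-69)
= -147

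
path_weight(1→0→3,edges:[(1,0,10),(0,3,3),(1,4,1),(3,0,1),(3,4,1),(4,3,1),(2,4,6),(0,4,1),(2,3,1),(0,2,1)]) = 13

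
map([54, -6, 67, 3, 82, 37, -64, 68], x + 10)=54+10=64, -6+10=4, 67+10=77, 3+10=13, 82+10=92, 37+10=47, -64+10=-54, 68+10=78
= [64, 4, 77, 13, 92, 47, -54, 78]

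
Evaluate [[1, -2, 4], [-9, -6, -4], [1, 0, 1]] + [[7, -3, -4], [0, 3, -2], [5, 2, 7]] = [[8, -5, 0], [-9, -3, -6], [6, 2, 8]]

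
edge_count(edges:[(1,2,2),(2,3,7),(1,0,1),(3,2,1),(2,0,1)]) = 5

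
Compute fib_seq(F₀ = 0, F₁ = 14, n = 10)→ F_2 = F_1 + F_0 = 14
F_3 = F_2 + F_1 = 28
F_4 = F_3 + F_2 = 42
...
= [0, 14, 14, 28, 42, 70, 112, 182, 294, 476]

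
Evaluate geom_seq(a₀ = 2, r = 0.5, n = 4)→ [2.0, 1.0, 0.5, 0.25]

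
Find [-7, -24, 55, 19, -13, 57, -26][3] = 19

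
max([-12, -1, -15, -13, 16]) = 16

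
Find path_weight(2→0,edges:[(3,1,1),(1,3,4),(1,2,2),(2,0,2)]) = 2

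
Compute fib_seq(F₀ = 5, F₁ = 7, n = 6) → F_2 = F_1 + F_0 = 12
F_3 = F_2 + F_1 = 19
F_4 = F_3 + F_2 = 31
...
= [5, 7, 12, 19, 31, 50]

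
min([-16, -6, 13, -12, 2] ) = -16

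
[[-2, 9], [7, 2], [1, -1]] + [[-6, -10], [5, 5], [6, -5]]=[[-8, -1], [12, 7], [7, -6]]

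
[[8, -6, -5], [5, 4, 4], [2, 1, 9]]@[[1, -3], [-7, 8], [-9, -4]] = [[95, -52], [-59, 1], [-86, -34]]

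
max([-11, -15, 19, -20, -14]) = 19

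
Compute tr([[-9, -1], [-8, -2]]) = -11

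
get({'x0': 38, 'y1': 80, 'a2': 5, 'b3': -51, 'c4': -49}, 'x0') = 38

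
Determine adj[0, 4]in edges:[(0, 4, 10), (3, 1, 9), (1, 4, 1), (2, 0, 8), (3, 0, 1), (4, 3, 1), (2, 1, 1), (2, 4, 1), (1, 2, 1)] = 10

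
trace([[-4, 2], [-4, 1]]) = -3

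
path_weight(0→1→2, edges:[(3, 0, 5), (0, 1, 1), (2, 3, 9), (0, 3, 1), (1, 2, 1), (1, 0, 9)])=w(0→1)=1 + w(1→2)=1
= 2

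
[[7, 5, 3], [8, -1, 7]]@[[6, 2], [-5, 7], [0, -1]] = [[17, 46], [53, 2]]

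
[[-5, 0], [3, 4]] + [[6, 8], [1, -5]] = [[1, 8], [4, -1]]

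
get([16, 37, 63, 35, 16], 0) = 16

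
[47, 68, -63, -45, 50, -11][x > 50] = keep x where x > 50: 47✗, 68✓, -63✗, -45✗, 50✗, -11✗
= [68]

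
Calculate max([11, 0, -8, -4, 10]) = 11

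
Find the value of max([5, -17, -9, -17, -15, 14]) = 14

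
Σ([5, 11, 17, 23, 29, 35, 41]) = 5 + 11 + 17 + 23 + 29 + 35 + 41
= 161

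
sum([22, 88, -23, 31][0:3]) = slice → [22, 88, -23]
22 + 88 + (-23)
= 87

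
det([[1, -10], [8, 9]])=(1)*(9) - (-10)*(8)
= 89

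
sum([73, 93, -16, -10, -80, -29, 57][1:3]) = 77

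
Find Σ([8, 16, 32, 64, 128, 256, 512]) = 8 + 16 + 32 + 64 + 128 + 256 + 512
= 1016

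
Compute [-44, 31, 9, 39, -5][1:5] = [31, 9, 39, -5]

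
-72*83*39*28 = -6525792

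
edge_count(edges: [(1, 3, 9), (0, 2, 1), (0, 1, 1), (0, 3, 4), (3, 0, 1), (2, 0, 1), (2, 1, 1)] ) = 7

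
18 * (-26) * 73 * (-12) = 409968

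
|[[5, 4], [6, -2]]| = (5)*(-2) - (4)*(6)
= -34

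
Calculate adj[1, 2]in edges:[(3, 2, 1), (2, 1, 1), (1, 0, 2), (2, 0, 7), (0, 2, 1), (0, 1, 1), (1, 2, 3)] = 3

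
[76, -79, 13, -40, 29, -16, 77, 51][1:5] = [-79, 13, -40, 29]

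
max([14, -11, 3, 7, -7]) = 14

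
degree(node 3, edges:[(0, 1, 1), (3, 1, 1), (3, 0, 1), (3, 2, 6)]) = 3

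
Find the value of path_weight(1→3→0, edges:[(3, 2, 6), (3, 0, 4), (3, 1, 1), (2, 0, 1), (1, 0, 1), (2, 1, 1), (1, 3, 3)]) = 7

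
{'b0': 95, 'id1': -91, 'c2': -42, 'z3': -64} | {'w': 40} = {'b0': 95, 'id1': -91, 'c2': -42, 'z3': -64, 'w': 40}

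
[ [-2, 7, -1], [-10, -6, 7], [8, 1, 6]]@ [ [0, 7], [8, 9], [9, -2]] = C[0][0] = (-2)*(0) + (7)*(8) + (-1)*(9) = 47
C[0][1] = (-2)*(7) + (7)*(9) + (-1)*(-2) = 51
C[1][0] = (-10)*(0) + (-6)*(8) + (7)*(9) = 15
C[1][1] = (-10)*(7) + (-6)*(9) + (7)*(-2) = -138
C[2][0] = (8)*(0) + (1)*(8) + (6)*(9) = 62
C[2][1] = (8)*(7) + (1)*(9) + (6)*(-2) = 53
= [[47, 51], [15, -138], [62, 53]]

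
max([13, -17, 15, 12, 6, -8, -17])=15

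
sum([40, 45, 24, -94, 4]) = 40 + 45 + 24 + (-94) + 4
= 19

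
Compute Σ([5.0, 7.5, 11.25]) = 5.0 + 7.5 + 11.25
= 23.75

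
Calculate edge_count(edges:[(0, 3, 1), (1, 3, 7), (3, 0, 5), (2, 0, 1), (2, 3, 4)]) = 5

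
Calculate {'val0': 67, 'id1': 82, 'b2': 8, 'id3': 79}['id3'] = 79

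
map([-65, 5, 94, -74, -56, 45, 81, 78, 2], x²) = [4225, 25, 8836, 5476, 3136, 2025, 6561, 6084, 4]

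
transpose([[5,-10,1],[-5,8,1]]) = [[5, -5], [-10, 8], [1, 1]]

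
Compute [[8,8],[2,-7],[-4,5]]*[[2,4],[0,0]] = C[0][0] = (8)*(2) + (8)*(0) = 16
C[0][1] = (8)*(4) + (8)*(0) = 32
C[1][0] = (2)*(2) + (-7)*(0) = 4
C[1][1] = (2)*(4) + (-7)*(0) = 8
C[2][0] = (-4)*(2) + (5)*(0) = -8
C[2][1] = (-4)*(4) + (5)*(0) = -16
= [[16, 32], [4, 8], [-8, -16]]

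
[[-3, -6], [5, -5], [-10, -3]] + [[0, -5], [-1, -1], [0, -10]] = [[-3, -11], [4, -6], [-10, -13]]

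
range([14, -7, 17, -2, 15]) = 24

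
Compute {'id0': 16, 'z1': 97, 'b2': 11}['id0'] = 16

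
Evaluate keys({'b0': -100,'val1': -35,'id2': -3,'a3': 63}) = ['b0', 'val1', 'id2', 'a3']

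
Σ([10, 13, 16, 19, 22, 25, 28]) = 133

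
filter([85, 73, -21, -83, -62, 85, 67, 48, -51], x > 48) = [85, 73, 85, 67]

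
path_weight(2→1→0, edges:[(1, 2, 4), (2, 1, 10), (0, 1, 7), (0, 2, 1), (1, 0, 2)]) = w(2→1)=10 + w(1→0)=2
= 12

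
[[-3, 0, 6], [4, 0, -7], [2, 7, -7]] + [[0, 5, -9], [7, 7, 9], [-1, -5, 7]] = [[-3, 5, -3], [11, 7, 2], [1, 2, 0]]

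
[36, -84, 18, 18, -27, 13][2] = 18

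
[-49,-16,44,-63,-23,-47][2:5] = [44, -63, -23]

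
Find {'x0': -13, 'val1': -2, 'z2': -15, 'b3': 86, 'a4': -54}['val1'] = -2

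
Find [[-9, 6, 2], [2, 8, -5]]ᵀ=[[-9, 2], [6, 8], [2, -5]]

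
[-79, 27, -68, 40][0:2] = [-79, 27]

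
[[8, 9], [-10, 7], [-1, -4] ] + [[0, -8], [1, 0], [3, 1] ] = [[8, 1], [-9, 7], [2, -3]]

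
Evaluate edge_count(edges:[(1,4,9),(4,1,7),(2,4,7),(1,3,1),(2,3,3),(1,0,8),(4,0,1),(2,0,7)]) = 8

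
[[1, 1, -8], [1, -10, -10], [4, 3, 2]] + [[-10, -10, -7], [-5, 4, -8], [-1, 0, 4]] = [[-9, -9, -15], [-4, -6, -18], [3, 3, 6]]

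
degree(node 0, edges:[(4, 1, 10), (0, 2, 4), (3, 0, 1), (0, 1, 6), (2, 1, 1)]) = incident: (0,2), (3,0), (0,1)
= 3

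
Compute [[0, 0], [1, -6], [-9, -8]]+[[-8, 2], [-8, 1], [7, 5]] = [[-8, 2], [-7, -5], [-2, -3]]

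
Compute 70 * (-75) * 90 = -472500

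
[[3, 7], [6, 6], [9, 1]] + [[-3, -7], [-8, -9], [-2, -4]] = [[0, 0], [-2, -3], [7, -3]]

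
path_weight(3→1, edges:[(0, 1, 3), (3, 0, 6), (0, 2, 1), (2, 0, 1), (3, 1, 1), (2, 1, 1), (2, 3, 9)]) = w(3→1)=1
= 1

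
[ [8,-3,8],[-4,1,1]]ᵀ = [[8, -4], [-3, 1], [8, 1]]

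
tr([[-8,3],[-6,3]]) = diagonal: (-8) + 3
= -5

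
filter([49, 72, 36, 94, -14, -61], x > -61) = [49, 72, 36, 94, -14]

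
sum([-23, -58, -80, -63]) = -224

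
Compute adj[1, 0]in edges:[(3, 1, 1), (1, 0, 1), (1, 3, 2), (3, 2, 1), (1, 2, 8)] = 1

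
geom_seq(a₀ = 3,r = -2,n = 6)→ [3, -6, 12, -24, 48, -96]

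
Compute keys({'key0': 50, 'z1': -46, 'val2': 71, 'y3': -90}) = ['key0', 'z1', 'val2', 'y3']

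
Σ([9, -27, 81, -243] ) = 9 + -27 + 81 + -243
= -180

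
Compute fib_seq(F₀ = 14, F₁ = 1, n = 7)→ F_2 = F_1 + F_0 = 15
F_3 = F_2 + F_1 = 16
F_4 = F_3 + F_2 = 31
...
= [14, 1, 15, 16, 31, 47, 78]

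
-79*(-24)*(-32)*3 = -182016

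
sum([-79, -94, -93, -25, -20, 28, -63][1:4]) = -212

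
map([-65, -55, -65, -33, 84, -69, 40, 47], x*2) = -65*2=-130, -55*2=-110, -65*2=-130, -33*2=-66, 84*2=168, -69*2=-138, 40*2=80, 47*2=94
= [-130, -110, -130, -66, 168, -138, 80, 94]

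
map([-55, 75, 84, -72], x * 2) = [-110, 150, 168, -144]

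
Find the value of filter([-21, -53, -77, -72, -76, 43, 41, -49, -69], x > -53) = [-21, 43, 41, -49]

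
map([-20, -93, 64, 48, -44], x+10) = [-10, -83, 74, 58, -34]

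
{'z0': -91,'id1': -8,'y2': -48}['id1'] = -8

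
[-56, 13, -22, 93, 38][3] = 93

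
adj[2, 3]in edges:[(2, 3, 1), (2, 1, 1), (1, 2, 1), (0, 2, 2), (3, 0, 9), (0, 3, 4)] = 1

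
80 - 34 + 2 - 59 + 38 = 27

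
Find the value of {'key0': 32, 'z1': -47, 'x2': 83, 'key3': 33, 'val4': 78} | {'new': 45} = {'key0': 32, 'z1': -47, 'x2': 83, 'key3': 33, 'val4': 78, 'new': 45}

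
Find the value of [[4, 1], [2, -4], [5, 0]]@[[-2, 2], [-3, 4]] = [[-11, 12], [8, -12], [-10, 10]]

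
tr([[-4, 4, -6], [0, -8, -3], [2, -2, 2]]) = -10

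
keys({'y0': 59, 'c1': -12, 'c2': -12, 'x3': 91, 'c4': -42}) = ['y0', 'c1', 'c2', 'x3', 'c4']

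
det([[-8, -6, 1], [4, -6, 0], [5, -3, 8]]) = 594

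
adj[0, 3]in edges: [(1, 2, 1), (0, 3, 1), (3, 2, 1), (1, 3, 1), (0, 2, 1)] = 1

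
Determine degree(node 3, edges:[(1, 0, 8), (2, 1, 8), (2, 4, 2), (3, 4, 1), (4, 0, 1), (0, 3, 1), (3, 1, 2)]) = incident: (3,4), (0,3), (3,1)
= 3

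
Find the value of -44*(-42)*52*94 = 9033024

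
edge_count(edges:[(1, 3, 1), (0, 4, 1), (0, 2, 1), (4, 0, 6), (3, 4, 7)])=5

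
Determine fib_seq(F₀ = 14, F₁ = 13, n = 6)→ [14, 13, 27, 40, 67, 107]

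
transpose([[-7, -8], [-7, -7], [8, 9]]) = [[-7, -7, 8], [-8, -7, 9]]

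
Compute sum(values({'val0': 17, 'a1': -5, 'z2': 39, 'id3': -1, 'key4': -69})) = -19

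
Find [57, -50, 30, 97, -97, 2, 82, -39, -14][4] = -97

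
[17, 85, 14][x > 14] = keep x where x > 14: 17✓, 85✓, 14✗
= [17, 85]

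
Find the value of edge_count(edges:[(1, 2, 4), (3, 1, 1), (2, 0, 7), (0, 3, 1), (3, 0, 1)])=5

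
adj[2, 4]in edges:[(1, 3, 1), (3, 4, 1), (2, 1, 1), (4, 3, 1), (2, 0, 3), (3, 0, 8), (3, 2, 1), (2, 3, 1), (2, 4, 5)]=5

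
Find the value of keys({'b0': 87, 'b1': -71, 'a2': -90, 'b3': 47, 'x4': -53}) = ['b0', 'b1', 'a2', 'b3', 'x4']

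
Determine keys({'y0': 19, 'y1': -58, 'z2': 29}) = ['y0', 'y1', 'z2']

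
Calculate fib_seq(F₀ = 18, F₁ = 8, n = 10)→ [18, 8, 26, 34, 60, 94, 154, 248, 402, 650]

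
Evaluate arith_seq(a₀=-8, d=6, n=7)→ [-8, -2, 4, 10, 16, 22, 28]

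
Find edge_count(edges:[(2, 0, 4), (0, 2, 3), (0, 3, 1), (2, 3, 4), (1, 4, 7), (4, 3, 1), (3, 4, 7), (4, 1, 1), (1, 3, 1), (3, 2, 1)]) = 10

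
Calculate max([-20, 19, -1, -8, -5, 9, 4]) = 19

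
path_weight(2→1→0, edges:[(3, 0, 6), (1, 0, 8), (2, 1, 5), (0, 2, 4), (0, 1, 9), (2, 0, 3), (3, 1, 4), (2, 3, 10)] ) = 13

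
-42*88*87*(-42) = 13505184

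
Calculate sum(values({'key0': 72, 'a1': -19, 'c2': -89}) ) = -36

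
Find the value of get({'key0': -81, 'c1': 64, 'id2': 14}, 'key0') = -81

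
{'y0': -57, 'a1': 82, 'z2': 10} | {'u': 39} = {'y0': -57, 'a1': 82, 'z2': 10, 'u': 39}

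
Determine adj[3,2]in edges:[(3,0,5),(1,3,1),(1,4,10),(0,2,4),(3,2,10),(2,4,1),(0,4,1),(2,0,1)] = 10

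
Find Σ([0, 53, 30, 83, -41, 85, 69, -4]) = 275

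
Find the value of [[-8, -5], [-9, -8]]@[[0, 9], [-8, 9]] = C[0][0] = (-8)*(0) + (-5)*(-8) = 40
C[0][1] = (-8)*(9) + (-5)*(9) = -117
C[1][0] = (-9)*(0) + (-8)*(-8) = 64
C[1][1] = (-9)*(9) + (-8)*(9) = -153
= [[40, -117], [64, -153]]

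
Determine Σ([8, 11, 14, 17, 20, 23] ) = 8 + 11 + 14 + 17 + 20 + 23
= 93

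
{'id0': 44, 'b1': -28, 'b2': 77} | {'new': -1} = {'id0': 44, 'b1': -28, 'b2': 77, 'new': -1}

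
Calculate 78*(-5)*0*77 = 0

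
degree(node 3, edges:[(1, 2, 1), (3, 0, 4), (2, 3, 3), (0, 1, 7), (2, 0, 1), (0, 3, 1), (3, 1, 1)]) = incident: (3,0), (2,3), (0,3), (3,1)
= 4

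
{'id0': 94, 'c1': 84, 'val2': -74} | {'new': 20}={'id0': 94, 'c1': 84, 'val2': -74, 'new': 20}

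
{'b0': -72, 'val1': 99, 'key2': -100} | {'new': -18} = {'b0': -72, 'val1': 99, 'key2': -100, 'new': -18}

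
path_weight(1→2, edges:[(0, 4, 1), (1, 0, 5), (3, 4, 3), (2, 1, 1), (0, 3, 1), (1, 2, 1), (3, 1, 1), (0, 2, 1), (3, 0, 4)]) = 1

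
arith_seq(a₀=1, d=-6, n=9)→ a_0 = 1 + 0*-6 = 1
a_1 = 1 + 1*-6 = -5
a_2 = 1 + 2*-6 = -11
...
= [1, -5, -11, -17, -23, -29, -35, -41, -47]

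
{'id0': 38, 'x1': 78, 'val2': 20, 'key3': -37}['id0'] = 38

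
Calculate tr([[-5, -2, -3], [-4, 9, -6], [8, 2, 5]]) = diagonal: (-5) + 9 + 5
= 9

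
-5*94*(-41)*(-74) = -1425980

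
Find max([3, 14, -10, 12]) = 14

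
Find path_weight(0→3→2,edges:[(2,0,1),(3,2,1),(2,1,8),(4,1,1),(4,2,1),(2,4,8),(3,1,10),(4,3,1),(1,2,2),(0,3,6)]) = 7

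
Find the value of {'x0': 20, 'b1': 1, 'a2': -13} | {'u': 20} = {'x0': 20, 'b1': 1, 'a2': -13, 'u': 20}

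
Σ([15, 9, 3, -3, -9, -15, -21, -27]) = -48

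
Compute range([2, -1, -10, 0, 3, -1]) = 13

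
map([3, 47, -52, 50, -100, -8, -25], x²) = [9, 2209, 2704, 2500, 10000, 64, 625]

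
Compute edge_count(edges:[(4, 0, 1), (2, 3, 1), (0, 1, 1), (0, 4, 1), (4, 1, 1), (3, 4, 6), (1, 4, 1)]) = 7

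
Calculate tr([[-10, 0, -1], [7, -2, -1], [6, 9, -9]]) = diagonal: (-10) + (-2) + (-9)
= -21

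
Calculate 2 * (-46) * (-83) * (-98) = -748328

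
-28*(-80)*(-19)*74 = -3149440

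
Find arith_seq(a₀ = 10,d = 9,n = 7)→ a_0 = 10 + 0*9 = 10
a_1 = 10 + 1*9 = 19
a_2 = 10 + 2*9 = 28
...
= [10, 19, 28, 37, 46, 55, 64]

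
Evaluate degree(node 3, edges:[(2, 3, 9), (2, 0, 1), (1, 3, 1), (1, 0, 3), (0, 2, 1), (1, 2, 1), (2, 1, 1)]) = 2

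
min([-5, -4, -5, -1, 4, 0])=-5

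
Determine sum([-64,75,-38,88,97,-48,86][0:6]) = slice → [-64, 75, -38, 88, 97, -48]
(-64) + 75 + (-38) + 88 + 97 + (-48)
= 110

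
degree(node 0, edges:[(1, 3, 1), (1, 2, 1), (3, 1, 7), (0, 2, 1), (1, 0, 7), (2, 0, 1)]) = 3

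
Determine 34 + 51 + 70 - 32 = 123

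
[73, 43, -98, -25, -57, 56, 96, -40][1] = 43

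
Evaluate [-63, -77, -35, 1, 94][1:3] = [-77, -35]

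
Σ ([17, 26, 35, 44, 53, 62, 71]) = 17 + 26 + 35 + 44 + 53 + 62 + 71
= 308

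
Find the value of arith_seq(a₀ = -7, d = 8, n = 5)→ [-7, 1, 9, 17, 25]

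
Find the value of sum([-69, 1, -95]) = -163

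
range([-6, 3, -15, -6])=18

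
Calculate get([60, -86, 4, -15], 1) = -86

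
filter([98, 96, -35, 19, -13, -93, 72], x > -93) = [98, 96, -35, 19, -13, 72]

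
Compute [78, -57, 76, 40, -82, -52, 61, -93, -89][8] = -89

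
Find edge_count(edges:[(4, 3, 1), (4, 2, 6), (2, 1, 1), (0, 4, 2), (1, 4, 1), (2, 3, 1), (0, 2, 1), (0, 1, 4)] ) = 8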